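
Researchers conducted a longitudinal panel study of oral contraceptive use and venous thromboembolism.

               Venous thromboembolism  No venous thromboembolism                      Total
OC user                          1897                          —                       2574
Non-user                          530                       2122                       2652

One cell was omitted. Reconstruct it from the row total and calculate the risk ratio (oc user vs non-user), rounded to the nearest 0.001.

The missing cell is in the exposed row: 2574 − 1897 = 677.
So a = 1897, b = 677, c = 530, d = 2122.
RR = [a/(a+b)] / [c/(c+d)] = (1897/2574) / (530/2652) = 0.73699/0.19985 = 3.68771

3.688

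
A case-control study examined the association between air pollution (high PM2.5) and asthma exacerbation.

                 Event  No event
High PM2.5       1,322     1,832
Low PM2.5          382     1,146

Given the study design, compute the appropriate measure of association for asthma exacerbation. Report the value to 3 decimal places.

Cells: a = 1322, b = 1832, c = 382, d = 1146.
This is a case-control study: participants were sampled on outcome status, so risks in the source population cannot be estimated directly — relative risk is not valid here. The odds ratio is the appropriate measure.
OR = (a·d)/(b·c) = (1322 × 1146) / (1832 × 382) = 1515012 / 699824 = 2.16485

2.165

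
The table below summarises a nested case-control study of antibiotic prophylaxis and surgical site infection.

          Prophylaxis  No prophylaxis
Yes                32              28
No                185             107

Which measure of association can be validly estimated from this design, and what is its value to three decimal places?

0.661

Reading the table with exposure as columns: a = 32 (Prophylaxis, case), b = 185 (Prophylaxis, non-case), c = 28 (No prophylaxis, case), d = 107.
This is a nested case-control study: participants were sampled on outcome status, so risks in the source population cannot be estimated directly — relative risk is not valid here. The odds ratio is the appropriate measure.
OR = (a·d)/(b·c) = (32 × 107) / (185 × 28) = 3424 / 5180 = 0.66100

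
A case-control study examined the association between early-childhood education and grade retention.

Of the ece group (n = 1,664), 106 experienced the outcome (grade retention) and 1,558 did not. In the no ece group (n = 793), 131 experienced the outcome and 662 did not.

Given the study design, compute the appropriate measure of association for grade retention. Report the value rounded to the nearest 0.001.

0.344

From the description: a = 106, b = 1558, c = 131, d = 662.
This is a case-control study: participants were sampled on outcome status, so risks in the source population cannot be estimated directly — relative risk is not valid here. The odds ratio is the appropriate measure.
OR = (a·d)/(b·c) = (106 × 662) / (1558 × 131) = 70172 / 204098 = 0.34382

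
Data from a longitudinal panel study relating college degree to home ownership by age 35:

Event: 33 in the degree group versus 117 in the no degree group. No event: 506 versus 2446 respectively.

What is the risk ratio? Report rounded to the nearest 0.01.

From the description: a = 33, b = 506, c = 117, d = 2446.
Risk in exposed = 33/539 = 0.06122; risk in unexposed = 117/2563 = 0.04565.
RR = 0.06122 / 0.04565 = 1.34118
The risk among the exposed is 1.34 times that among the unexposed.

1.34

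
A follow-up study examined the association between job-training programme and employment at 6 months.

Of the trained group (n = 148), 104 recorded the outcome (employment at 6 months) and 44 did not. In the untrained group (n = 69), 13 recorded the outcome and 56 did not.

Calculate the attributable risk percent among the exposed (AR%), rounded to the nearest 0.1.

73.2

From the description: a = 104, b = 44, c = 13, d = 56.
Risk in exposed = 104/148 = 0.70270; risk in unexposed = 13/69 = 0.18841.
RR = 0.70270/0.18841 = 3.72973
AR% = (RR − 1)/RR × 100 = (3.72973 − 1)/3.72973 × 100 = 73.1884%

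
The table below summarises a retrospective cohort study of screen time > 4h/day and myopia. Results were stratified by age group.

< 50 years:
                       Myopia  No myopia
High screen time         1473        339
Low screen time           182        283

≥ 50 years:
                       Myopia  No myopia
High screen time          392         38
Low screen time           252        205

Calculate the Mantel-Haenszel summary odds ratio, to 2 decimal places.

OR_MH = Σ(aᵢdᵢ/nᵢ) / Σ(bᵢcᵢ/nᵢ), where nᵢ is the stratum total.
Stratum 1 (< 50 years): n = 2277; a·d/n = 1473·283/2277 = 183.0738; b·c/n = 339·182/2277 = 27.0962
Stratum 2 (≥ 50 years): n = 887; a·d/n = 392·205/887 = 90.5975; b·c/n = 38·252/887 = 10.7959
OR_MH = (183.0738 + 90.5975) / (27.0962 + 10.7959) = 273.6713 / 37.8921 = 7.22238

7.22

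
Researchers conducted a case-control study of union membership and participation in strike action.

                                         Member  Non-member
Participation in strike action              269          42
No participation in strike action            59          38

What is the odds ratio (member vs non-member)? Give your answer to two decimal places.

4.13

Reading the table with exposure as columns: a = 269 (Member, case), b = 59 (Member, non-case), c = 42 (Non-member, case), d = 38.
OR = (a·d)/(b·c) = (269 × 38) / (59 × 42) = 10222 / 2478 = 4.12510
The odds of participation in strike action are about 4.13 times as high in the member group.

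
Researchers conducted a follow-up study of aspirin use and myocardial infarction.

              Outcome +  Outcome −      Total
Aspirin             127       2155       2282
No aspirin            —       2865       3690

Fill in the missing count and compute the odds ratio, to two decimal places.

0.20

The missing cell is in the unexposed row: 3690 − 2865 = 825.
So a = 127, b = 2155, c = 825, d = 2865.
OR = (a·d)/(b·c) = (127 × 2865) / (2155 × 825) = 363855 / 1777875 = 0.20466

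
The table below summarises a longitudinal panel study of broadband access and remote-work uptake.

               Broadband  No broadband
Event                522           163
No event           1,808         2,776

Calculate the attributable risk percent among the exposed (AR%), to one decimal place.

Reading the table with exposure as columns: a = 522 (Broadband, case), b = 1808 (Broadband, non-case), c = 163 (No broadband, case), d = 2776.
Risk in exposed = 522/2330 = 0.22403; risk in unexposed = 163/2939 = 0.05546.
RR = 0.22403/0.05546 = 4.03949
AR% = (RR − 1)/RR × 100 = (4.03949 − 1)/4.03949 × 100 = 75.2444%

75.2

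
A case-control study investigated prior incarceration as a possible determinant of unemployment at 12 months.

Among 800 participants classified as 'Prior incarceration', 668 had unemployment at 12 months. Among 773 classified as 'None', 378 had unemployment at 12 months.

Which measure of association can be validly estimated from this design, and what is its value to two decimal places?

5.29

From the description: a = 668, b = 132, c = 378, d = 395.
This is a case-control study: participants were sampled on outcome status, so risks in the source population cannot be estimated directly — relative risk is not valid here. The odds ratio is the appropriate measure.
OR = (a·d)/(b·c) = (668 × 395) / (132 × 378) = 263860 / 49896 = 5.28820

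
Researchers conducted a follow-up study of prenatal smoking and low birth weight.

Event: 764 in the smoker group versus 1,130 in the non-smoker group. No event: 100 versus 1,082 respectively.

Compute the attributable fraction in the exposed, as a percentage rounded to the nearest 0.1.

From the description: a = 764, b = 100, c = 1130, d = 1082.
Risk in exposed = 764/864 = 0.88426; risk in unexposed = 1130/2212 = 0.51085.
RR = 0.88426/0.51085 = 1.73096
AR% = (RR − 1)/RR × 100 = (1.73096 − 1)/1.73096 × 100 = 42.2285%

42.2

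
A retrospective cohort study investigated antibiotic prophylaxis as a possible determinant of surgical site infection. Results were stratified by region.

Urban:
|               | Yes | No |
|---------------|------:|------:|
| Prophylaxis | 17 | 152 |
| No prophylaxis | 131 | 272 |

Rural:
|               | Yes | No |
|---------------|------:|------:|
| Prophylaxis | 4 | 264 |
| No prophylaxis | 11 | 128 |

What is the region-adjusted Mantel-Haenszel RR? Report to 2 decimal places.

RR_MH = Σ(aᵢ·n₀ᵢ/nᵢ) / Σ(cᵢ·n₁ᵢ/nᵢ), with n₁ᵢ = aᵢ+bᵢ (exposed), n₀ᵢ = cᵢ+dᵢ (unexposed), nᵢ = n₁ᵢ+n₀ᵢ.
Stratum 1 (Urban): n₁ = 169, n₀ = 403, n = 572; a·n₀/n = 17·403/572 = 11.9773; c·n₁/n = 131·169/572 = 38.7045
Stratum 2 (Rural): n₁ = 268, n₀ = 139, n = 407; a·n₀/n = 4·139/407 = 1.3661; c·n₁/n = 11·268/407 = 7.2432
RR_MH = (11.9773 + 1.3661) / (38.7045 + 7.2432) = 13.3434 / 45.9478 = 0.29040

0.29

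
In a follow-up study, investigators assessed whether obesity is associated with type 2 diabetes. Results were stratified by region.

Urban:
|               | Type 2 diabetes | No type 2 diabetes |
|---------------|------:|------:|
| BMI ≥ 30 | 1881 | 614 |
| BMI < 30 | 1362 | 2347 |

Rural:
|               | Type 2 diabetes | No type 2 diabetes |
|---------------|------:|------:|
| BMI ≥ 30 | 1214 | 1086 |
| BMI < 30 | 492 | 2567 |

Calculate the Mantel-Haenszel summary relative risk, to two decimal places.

RR_MH = Σ(aᵢ·n₀ᵢ/nᵢ) / Σ(cᵢ·n₁ᵢ/nᵢ), with n₁ᵢ = aᵢ+bᵢ (exposed), n₀ᵢ = cᵢ+dᵢ (unexposed), nᵢ = n₁ᵢ+n₀ᵢ.
Stratum 1 (Urban): n₁ = 2495, n₀ = 3709, n = 6204; a·n₀/n = 1881·3709/6204 = 1124.5372; c·n₁/n = 1362·2495/6204 = 547.7418
Stratum 2 (Rural): n₁ = 2300, n₀ = 3059, n = 5359; a·n₀/n = 1214·3059/5359 = 692.9700; c·n₁/n = 492·2300/5359 = 211.1588
RR_MH = (1124.5372 + 692.9700) / (547.7418 + 211.1588) = 1817.5072 / 758.9006 = 2.39492

2.39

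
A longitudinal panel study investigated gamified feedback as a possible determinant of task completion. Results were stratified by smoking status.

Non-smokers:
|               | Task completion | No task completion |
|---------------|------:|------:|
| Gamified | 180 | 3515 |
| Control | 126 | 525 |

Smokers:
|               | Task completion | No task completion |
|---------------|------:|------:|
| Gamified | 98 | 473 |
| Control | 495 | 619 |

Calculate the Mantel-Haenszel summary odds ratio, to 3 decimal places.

OR_MH = Σ(aᵢdᵢ/nᵢ) / Σ(bᵢcᵢ/nᵢ), where nᵢ is the stratum total.
Stratum 1 (Non-smokers): n = 4346; a·d/n = 180·525/4346 = 21.7441; b·c/n = 3515·126/4346 = 101.9075
Stratum 2 (Smokers): n = 1685; a·d/n = 98·619/1685 = 36.0012; b·c/n = 473·495/1685 = 138.9525
OR_MH = (21.7441 + 36.0012) / (101.9075 + 138.9525) = 57.7453 / 240.8600 = 0.23975

0.240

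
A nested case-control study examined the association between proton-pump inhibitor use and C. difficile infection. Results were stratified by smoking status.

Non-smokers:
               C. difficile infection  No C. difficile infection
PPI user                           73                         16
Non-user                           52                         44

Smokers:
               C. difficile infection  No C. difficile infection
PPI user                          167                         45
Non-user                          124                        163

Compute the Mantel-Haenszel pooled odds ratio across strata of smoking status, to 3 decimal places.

4.586

OR_MH = Σ(aᵢdᵢ/nᵢ) / Σ(bᵢcᵢ/nᵢ), where nᵢ is the stratum total.
Stratum 1 (Non-smokers): n = 185; a·d/n = 73·44/185 = 17.3622; b·c/n = 16·52/185 = 4.4973
Stratum 2 (Smokers): n = 499; a·d/n = 167·163/499 = 54.5511; b·c/n = 45·124/499 = 11.1824
OR_MH = (17.3622 + 54.5511) / (4.4973 + 11.1824) = 71.9133 / 15.6797 = 4.58640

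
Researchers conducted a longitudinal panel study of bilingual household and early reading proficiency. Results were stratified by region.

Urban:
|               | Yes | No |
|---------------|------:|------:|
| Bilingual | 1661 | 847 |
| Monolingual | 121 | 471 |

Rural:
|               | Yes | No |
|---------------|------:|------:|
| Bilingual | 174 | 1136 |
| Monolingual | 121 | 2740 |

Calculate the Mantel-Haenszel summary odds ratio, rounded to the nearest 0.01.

OR_MH = Σ(aᵢdᵢ/nᵢ) / Σ(bᵢcᵢ/nᵢ), where nᵢ is the stratum total.
Stratum 1 (Urban): n = 3100; a·d/n = 1661·471/3100 = 252.3648; b·c/n = 847·121/3100 = 33.0603
Stratum 2 (Rural): n = 4171; a·d/n = 174·2740/4171 = 114.3035; b·c/n = 1136·121/4171 = 32.9552
OR_MH = (252.3648 + 114.3035) / (33.0603 + 32.9552) = 366.6684 / 66.0155 = 5.55428

5.55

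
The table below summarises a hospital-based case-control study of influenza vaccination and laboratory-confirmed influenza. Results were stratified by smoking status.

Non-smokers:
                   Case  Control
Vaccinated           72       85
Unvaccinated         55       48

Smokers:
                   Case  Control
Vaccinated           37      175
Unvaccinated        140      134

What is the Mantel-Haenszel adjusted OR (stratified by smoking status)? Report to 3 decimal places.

OR_MH = Σ(aᵢdᵢ/nᵢ) / Σ(bᵢcᵢ/nᵢ), where nᵢ is the stratum total.
Stratum 1 (Non-smokers): n = 260; a·d/n = 72·48/260 = 13.2923; b·c/n = 85·55/260 = 17.9808
Stratum 2 (Smokers): n = 486; a·d/n = 37·134/486 = 10.2016; b·c/n = 175·140/486 = 50.4115
OR_MH = (13.2923 + 10.2016) / (17.9808 + 50.4115) = 23.4940 / 68.3923 = 0.34352

0.344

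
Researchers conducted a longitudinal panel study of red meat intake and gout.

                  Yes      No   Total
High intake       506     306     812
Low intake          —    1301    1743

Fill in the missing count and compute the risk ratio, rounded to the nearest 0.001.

The missing cell is in the unexposed row: 1743 − 1301 = 442.
So a = 506, b = 306, c = 442, d = 1301.
RR = [a/(a+b)] / [c/(c+d)] = (506/812) / (442/1743) = 0.62315/0.25359 = 2.45736

2.457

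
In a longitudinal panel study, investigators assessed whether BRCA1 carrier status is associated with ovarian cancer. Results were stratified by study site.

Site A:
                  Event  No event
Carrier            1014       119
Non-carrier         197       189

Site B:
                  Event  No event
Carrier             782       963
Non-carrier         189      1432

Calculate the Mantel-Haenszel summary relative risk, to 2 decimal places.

RR_MH = Σ(aᵢ·n₀ᵢ/nᵢ) / Σ(cᵢ·n₁ᵢ/nᵢ), with n₁ᵢ = aᵢ+bᵢ (exposed), n₀ᵢ = cᵢ+dᵢ (unexposed), nᵢ = n₁ᵢ+n₀ᵢ.
Stratum 1 (Site A): n₁ = 1133, n₀ = 386, n = 1519; a·n₀/n = 1014·386/1519 = 257.6722; c·n₁/n = 197·1133/1519 = 146.9394
Stratum 2 (Site B): n₁ = 1745, n₀ = 1621, n = 3366; a·n₀/n = 782·1621/3366 = 376.5960; c·n₁/n = 189·1745/3366 = 97.9813
RR_MH = (257.6722 + 376.5960) / (146.9394 + 97.9813) = 634.2681 / 244.9207 = 2.58969

2.59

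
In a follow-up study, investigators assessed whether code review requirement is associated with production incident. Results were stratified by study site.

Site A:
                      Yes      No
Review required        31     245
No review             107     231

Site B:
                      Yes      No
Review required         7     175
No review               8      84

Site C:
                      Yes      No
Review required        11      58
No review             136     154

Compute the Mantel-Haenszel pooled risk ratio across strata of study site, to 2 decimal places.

RR_MH = Σ(aᵢ·n₀ᵢ/nᵢ) / Σ(cᵢ·n₁ᵢ/nᵢ), with n₁ᵢ = aᵢ+bᵢ (exposed), n₀ᵢ = cᵢ+dᵢ (unexposed), nᵢ = n₁ᵢ+n₀ᵢ.
Stratum 1 (Site A): n₁ = 276, n₀ = 338, n = 614; a·n₀/n = 31·338/614 = 17.0651; c·n₁/n = 107·276/614 = 48.0977
Stratum 2 (Site B): n₁ = 182, n₀ = 92, n = 274; a·n₀/n = 7·92/274 = 2.3504; c·n₁/n = 8·182/274 = 5.3139
Stratum 3 (Site C): n₁ = 69, n₀ = 290, n = 359; a·n₀/n = 11·290/359 = 8.8858; c·n₁/n = 136·69/359 = 26.1393
RR_MH = (17.0651 + 2.3504 + 8.8858) / (48.0977 + 5.3139 + 26.1393) = 28.3013 / 79.5509 = 0.35576

0.36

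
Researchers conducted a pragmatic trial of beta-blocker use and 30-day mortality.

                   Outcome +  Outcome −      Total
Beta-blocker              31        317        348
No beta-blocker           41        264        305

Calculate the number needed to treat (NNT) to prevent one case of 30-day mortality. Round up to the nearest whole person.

23

Risk in treated group = 31/348 = 0.08908; risk in control = 41/305 = 0.13443.
Absolute risk reduction = 0.13443 − 0.08908 = 0.04535
NNT = 1 / ARR = 1 / 0.04535 = 22.053 → round up → 23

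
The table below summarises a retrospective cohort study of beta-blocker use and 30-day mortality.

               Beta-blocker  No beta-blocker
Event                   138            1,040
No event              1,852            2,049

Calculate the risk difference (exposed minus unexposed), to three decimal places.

Reading the table with exposure as columns: a = 138 (Beta-blocker, case), b = 1852 (Beta-blocker, non-case), c = 1040 (No beta-blocker, case), d = 2049.
Risk in exposed = 138/1990 = 0.069347; risk in unexposed = 1040/3089 = 0.336679.
Risk difference = 0.069347 − 0.336679 = -0.267332

-0.267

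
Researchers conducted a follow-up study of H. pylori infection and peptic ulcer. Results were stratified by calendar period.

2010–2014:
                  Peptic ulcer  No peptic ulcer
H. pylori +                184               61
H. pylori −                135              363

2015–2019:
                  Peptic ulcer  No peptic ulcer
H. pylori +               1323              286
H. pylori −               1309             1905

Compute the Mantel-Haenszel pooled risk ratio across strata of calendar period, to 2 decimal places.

2.09

RR_MH = Σ(aᵢ·n₀ᵢ/nᵢ) / Σ(cᵢ·n₁ᵢ/nᵢ), with n₁ᵢ = aᵢ+bᵢ (exposed), n₀ᵢ = cᵢ+dᵢ (unexposed), nᵢ = n₁ᵢ+n₀ᵢ.
Stratum 1 (2010–2014): n₁ = 245, n₀ = 498, n = 743; a·n₀/n = 184·498/743 = 123.3271; c·n₁/n = 135·245/743 = 44.5155
Stratum 2 (2015–2019): n₁ = 1609, n₀ = 3214, n = 4823; a·n₀/n = 1323·3214/4823 = 881.6343; c·n₁/n = 1309·1609/4823 = 436.6952
RR_MH = (123.3271 + 881.6343) / (44.5155 + 436.6952) = 1004.9613 / 481.2107 = 2.08840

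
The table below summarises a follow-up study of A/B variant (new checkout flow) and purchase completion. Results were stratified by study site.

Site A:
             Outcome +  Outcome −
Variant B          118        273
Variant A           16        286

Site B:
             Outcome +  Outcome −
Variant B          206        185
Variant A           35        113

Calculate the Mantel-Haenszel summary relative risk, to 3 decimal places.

3.138

RR_MH = Σ(aᵢ·n₀ᵢ/nᵢ) / Σ(cᵢ·n₁ᵢ/nᵢ), with n₁ᵢ = aᵢ+bᵢ (exposed), n₀ᵢ = cᵢ+dᵢ (unexposed), nᵢ = n₁ᵢ+n₀ᵢ.
Stratum 1 (Site A): n₁ = 391, n₀ = 302, n = 693; a·n₀/n = 118·302/693 = 51.4228; c·n₁/n = 16·391/693 = 9.0274
Stratum 2 (Site B): n₁ = 391, n₀ = 148, n = 539; a·n₀/n = 206·148/539 = 56.5640; c·n₁/n = 35·391/539 = 25.3896
RR_MH = (51.4228 + 56.5640) / (9.0274 + 25.3896) = 107.9868 / 34.4170 = 3.13760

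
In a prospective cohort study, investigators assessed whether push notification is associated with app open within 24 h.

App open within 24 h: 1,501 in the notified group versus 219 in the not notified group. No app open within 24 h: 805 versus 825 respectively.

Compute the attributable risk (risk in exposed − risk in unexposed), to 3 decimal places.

From the description: a = 1501, b = 805, c = 219, d = 825.
Risk in exposed = 1501/2306 = 0.650911; risk in unexposed = 219/1044 = 0.209770.
Risk difference = 0.650911 − 0.209770 = 0.441141

0.441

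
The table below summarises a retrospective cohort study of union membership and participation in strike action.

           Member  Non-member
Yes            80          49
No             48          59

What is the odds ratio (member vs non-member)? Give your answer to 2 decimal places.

Reading the table with exposure as columns: a = 80 (Member, case), b = 48 (Member, non-case), c = 49 (Non-member, case), d = 59.
OR = (a·d)/(b·c) = (80 × 59) / (48 × 49) = 4720 / 2352 = 2.00680
The odds of participation in strike action are about 2.01 times as high in the member group.

2.01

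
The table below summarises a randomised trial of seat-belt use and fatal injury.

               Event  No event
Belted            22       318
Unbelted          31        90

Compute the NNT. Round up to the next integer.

6

Risk in treated group = 22/340 = 0.06471; risk in control = 31/121 = 0.25620.
Absolute risk reduction = 0.25620 − 0.06471 = 0.19149
NNT = 1 / ARR = 1 / 0.19149 = 5.222 → round up → 6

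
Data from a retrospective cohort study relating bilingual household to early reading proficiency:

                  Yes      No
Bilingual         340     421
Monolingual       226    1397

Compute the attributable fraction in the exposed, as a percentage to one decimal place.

Cells: a = 340, b = 421, c = 226, d = 1397.
Risk in exposed = 340/761 = 0.44678; risk in unexposed = 226/1623 = 0.13925.
RR = 0.44678/0.13925 = 3.20852
AR% = (RR − 1)/RR × 100 = (3.20852 − 1)/3.20852 × 100 = 68.8330%

68.8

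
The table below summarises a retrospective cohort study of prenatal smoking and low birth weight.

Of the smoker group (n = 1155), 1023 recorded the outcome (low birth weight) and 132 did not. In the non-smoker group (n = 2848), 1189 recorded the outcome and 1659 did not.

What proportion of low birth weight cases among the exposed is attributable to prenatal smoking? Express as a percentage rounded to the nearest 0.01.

From the description: a = 1023, b = 132, c = 1189, d = 1659.
Risk in exposed = 1023/1155 = 0.88571; risk in unexposed = 1189/2848 = 0.41749.
RR = 0.88571/0.41749 = 2.12154
AR% = (RR − 1)/RR × 100 = (2.12154 − 1)/2.12154 × 100 = 52.8645%

52.86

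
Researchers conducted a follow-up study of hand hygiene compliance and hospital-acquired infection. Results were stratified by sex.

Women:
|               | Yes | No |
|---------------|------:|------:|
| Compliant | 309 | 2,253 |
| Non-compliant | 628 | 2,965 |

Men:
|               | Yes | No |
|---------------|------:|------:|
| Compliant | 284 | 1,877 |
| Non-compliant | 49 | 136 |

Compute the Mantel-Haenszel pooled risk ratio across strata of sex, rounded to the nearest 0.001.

0.661

RR_MH = Σ(aᵢ·n₀ᵢ/nᵢ) / Σ(cᵢ·n₁ᵢ/nᵢ), with n₁ᵢ = aᵢ+bᵢ (exposed), n₀ᵢ = cᵢ+dᵢ (unexposed), nᵢ = n₁ᵢ+n₀ᵢ.
Stratum 1 (Women): n₁ = 2562, n₀ = 3593, n = 6155; a·n₀/n = 309·3593/6155 = 180.3797; c·n₁/n = 628·2562/6155 = 261.4031
Stratum 2 (Men): n₁ = 2161, n₀ = 185, n = 2346; a·n₀/n = 284·185/2346 = 22.3956; c·n₁/n = 49·2161/2346 = 45.1360
RR_MH = (180.3797 + 22.3956) / (261.4031 + 45.1360) = 202.7753 / 306.5391 = 0.66150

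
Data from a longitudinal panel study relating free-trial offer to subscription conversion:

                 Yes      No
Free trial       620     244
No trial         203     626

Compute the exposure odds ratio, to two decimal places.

Cells: a = 620, b = 244, c = 203, d = 626.
OR = (a·d)/(b·c) = (620 × 626) / (244 × 203) = 388120 / 49532 = 7.83574
The odds of subscription conversion are about 7.84 times as high in the free trial group.

7.84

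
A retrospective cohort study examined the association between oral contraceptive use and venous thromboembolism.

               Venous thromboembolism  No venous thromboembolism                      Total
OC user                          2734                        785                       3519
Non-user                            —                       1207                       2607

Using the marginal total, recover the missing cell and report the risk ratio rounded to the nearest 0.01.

The missing cell is in the unexposed row: 2607 − 1207 = 1400.
So a = 2734, b = 785, c = 1400, d = 1207.
RR = [a/(a+b)] / [c/(c+d)] = (2734/3519) / (1400/2607) = 0.77693/0.53702 = 1.44675

1.45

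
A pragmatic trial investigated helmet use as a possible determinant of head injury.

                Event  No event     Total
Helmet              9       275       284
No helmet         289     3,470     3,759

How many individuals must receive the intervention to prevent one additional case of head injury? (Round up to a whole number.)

Risk in treated group = 9/284 = 0.03169; risk in control = 289/3759 = 0.07688.
Absolute risk reduction = 0.07688 − 0.03169 = 0.04519
NNT = 1 / ARR = 1 / 0.04519 = 22.128 → round up → 23

23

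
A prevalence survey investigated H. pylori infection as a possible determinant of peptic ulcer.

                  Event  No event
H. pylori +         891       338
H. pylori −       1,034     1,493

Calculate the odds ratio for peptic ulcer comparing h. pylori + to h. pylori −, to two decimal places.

3.81

Cells: a = 891, b = 338, c = 1034, d = 1493.
OR = (a·d)/(b·c) = (891 × 1493) / (338 × 1034) = 1330263 / 349492 = 3.80628
The odds of peptic ulcer are about 3.81 times as high in the h. pylori + group.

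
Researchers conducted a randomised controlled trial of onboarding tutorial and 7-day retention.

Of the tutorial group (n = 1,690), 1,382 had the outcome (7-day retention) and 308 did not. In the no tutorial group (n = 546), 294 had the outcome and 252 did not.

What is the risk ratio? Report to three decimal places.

1.519

From the description: a = 1382, b = 308, c = 294, d = 252.
Risk in exposed = 1382/1690 = 0.81775; risk in unexposed = 294/546 = 0.53846.
RR = 0.81775 / 0.53846 = 1.51868
The risk among the exposed is 1.52 times that among the unexposed.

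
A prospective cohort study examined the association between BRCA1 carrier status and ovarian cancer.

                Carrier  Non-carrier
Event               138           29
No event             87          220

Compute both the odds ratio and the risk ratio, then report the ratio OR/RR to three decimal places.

2.285

Reading the table with exposure as columns: a = 138 (Carrier, case), b = 87 (Carrier, non-case), c = 29 (Non-carrier, case), d = 220.
OR = (138·220)/(87·29) = 30360/2523 = 12.03329
Risk in exposed = 138/225 = 0.61333; risk in unexposed = 29/249 = 0.11647; RR = 5.26621
OR/RR = 12.03329 / 5.26621 = 2.28500
The outcome is not rare, so the OR lies further from 1 than the RR.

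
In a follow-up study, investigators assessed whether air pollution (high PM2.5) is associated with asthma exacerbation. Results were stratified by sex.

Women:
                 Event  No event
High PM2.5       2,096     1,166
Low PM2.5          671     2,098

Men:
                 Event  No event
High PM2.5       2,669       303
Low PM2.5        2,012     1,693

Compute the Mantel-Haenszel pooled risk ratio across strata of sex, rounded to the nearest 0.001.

1.941

RR_MH = Σ(aᵢ·n₀ᵢ/nᵢ) / Σ(cᵢ·n₁ᵢ/nᵢ), with n₁ᵢ = aᵢ+bᵢ (exposed), n₀ᵢ = cᵢ+dᵢ (unexposed), nᵢ = n₁ᵢ+n₀ᵢ.
Stratum 1 (Women): n₁ = 3262, n₀ = 2769, n = 6031; a·n₀/n = 2096·2769/6031 = 962.3320; c·n₁/n = 671·3262/6031 = 362.9252
Stratum 2 (Men): n₁ = 2972, n₀ = 3705, n = 6677; a·n₀/n = 2669·3705/6677 = 1481.0012; c·n₁/n = 2012·2972/6677 = 895.5615
RR_MH = (962.3320 + 1481.0012) / (362.9252 + 895.5615) = 2443.3331 / 1258.4867 = 1.94149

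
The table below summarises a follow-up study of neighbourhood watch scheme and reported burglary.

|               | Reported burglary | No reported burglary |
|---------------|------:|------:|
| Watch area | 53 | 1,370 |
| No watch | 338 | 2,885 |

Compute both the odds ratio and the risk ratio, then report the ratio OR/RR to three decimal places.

0.930

Cells: a = 53, b = 1370, c = 338, d = 2885.
OR = (53·2885)/(1370·338) = 152905/463060 = 0.33021
Risk in exposed = 53/1423 = 0.03725; risk in unexposed = 338/3223 = 0.10487; RR = 0.35515
OR/RR = 0.33021 / 0.35515 = 0.92976
The outcome is not rare, so the OR lies further from 1 than the RR.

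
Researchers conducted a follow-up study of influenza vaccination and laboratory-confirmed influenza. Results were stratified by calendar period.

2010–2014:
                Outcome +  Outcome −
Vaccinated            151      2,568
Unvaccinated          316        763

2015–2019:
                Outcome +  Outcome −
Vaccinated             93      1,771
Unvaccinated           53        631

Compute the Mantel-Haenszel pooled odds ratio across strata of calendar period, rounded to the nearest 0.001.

OR_MH = Σ(aᵢdᵢ/nᵢ) / Σ(bᵢcᵢ/nᵢ), where nᵢ is the stratum total.
Stratum 1 (2010–2014): n = 3798; a·d/n = 151·763/3798 = 30.3352; b·c/n = 2568·316/3798 = 213.6619
Stratum 2 (2015–2019): n = 2548; a·d/n = 93·631/2548 = 23.0310; b·c/n = 1771·53/2548 = 36.8379
OR_MH = (30.3352 + 23.0310) / (213.6619 + 36.8379) = 53.3662 / 250.4998 = 0.21304

0.213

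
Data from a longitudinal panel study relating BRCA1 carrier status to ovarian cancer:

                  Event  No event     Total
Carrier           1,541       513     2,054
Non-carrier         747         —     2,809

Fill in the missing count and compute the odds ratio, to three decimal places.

8.292

The missing cell is in the unexposed row: 2809 − 747 = 2062.
So a = 1541, b = 513, c = 747, d = 2062.
OR = (a·d)/(b·c) = (1541 × 2062) / (513 × 747) = 3177542 / 383211 = 8.29189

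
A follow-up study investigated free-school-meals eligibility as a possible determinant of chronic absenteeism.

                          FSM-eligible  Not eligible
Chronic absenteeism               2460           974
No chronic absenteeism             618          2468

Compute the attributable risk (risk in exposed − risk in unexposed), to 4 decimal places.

0.5162

Reading the table with exposure as columns: a = 2460 (FSM-eligible, case), b = 618 (FSM-eligible, non-case), c = 974 (Not eligible, case), d = 2468.
Risk in exposed = 2460/3078 = 0.799220; risk in unexposed = 974/3442 = 0.282975.
Risk difference = 0.799220 − 0.282975 = 0.516245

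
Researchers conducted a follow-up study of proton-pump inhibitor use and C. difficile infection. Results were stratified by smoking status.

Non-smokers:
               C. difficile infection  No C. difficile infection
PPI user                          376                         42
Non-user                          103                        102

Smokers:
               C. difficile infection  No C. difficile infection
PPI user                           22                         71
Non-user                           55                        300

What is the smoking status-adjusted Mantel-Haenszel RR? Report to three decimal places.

RR_MH = Σ(aᵢ·n₀ᵢ/nᵢ) / Σ(cᵢ·n₁ᵢ/nᵢ), with n₁ᵢ = aᵢ+bᵢ (exposed), n₀ᵢ = cᵢ+dᵢ (unexposed), nᵢ = n₁ᵢ+n₀ᵢ.
Stratum 1 (Non-smokers): n₁ = 418, n₀ = 205, n = 623; a·n₀/n = 376·205/623 = 123.7239; c·n₁/n = 103·418/623 = 69.1075
Stratum 2 (Smokers): n₁ = 93, n₀ = 355, n = 448; a·n₀/n = 22·355/448 = 17.4330; c·n₁/n = 55·93/448 = 11.4174
RR_MH = (123.7239 + 17.4330) / (69.1075 + 11.4174) = 141.1570 / 80.5250 = 1.75296

1.753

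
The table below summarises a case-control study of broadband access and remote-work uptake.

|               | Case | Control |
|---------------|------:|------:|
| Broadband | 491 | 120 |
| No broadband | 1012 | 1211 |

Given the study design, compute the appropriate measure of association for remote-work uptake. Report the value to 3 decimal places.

Cells: a = 491, b = 120, c = 1012, d = 1211.
This is a case-control study: participants were sampled on outcome status, so risks in the source population cannot be estimated directly — relative risk is not valid here. The odds ratio is the appropriate measure.
OR = (a·d)/(b·c) = (491 × 1211) / (120 × 1012) = 594601 / 121440 = 4.89625

4.896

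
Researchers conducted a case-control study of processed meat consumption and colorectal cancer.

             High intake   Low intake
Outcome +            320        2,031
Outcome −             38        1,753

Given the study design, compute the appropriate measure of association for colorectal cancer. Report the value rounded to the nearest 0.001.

Reading the table with exposure as columns: a = 320 (High intake, case), b = 38 (High intake, non-case), c = 2031 (Low intake, case), d = 1753.
This is a case-control study: participants were sampled on outcome status, so risks in the source population cannot be estimated directly — relative risk is not valid here. The odds ratio is the appropriate measure.
OR = (a·d)/(b·c) = (320 × 1753) / (38 × 2031) = 560960 / 77178 = 7.26839

7.268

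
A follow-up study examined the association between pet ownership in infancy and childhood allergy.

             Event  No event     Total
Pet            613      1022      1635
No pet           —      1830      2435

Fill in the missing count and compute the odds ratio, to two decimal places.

The missing cell is in the unexposed row: 2435 − 1830 = 605.
So a = 613, b = 1022, c = 605, d = 1830.
OR = (a·d)/(b·c) = (613 × 1830) / (1022 × 605) = 1121790 / 618310 = 1.81428

1.81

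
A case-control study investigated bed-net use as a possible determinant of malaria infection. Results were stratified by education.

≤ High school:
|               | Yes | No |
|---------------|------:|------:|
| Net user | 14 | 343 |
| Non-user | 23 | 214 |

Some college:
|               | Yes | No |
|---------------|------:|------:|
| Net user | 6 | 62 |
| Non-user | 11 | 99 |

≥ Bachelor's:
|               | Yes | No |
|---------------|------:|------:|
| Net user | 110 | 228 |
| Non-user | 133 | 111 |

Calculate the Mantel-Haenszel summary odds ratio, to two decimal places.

OR_MH = Σ(aᵢdᵢ/nᵢ) / Σ(bᵢcᵢ/nᵢ), where nᵢ is the stratum total.
Stratum 1 (≤ High school): n = 594; a·d/n = 14·214/594 = 5.0438; b·c/n = 343·23/594 = 13.2811
Stratum 2 (Some college): n = 178; a·d/n = 6·99/178 = 3.3371; b·c/n = 62·11/178 = 3.8315
Stratum 3 (≥ Bachelor's): n = 582; a·d/n = 110·111/582 = 20.9794; b·c/n = 228·133/582 = 52.1031
OR_MH = (5.0438 + 3.3371 + 20.9794) / (13.2811 + 3.8315 + 52.1031) = 29.3602 / 69.2157 = 0.42418

0.42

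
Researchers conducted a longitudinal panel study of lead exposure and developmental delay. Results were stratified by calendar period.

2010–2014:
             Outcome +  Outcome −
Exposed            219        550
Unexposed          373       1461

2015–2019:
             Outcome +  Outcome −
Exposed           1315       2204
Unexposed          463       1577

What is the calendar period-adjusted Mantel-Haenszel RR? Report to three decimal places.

1.579

RR_MH = Σ(aᵢ·n₀ᵢ/nᵢ) / Σ(cᵢ·n₁ᵢ/nᵢ), with n₁ᵢ = aᵢ+bᵢ (exposed), n₀ᵢ = cᵢ+dᵢ (unexposed), nᵢ = n₁ᵢ+n₀ᵢ.
Stratum 1 (2010–2014): n₁ = 769, n₀ = 1834, n = 2603; a·n₀/n = 219·1834/2603 = 154.3012; c·n₁/n = 373·769/2603 = 110.1948
Stratum 2 (2015–2019): n₁ = 3519, n₀ = 2040, n = 5559; a·n₀/n = 1315·2040/5559 = 482.5688; c·n₁/n = 463·3519/5559 = 293.0917
RR_MH = (154.3012 + 482.5688) / (110.1948 + 293.0917) = 636.8700 / 403.2865 = 1.57920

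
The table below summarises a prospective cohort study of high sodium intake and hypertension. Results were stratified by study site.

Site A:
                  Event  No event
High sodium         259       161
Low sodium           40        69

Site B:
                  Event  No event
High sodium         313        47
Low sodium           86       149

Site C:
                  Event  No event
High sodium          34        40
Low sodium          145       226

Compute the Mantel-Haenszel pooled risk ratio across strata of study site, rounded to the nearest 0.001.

RR_MH = Σ(aᵢ·n₀ᵢ/nᵢ) / Σ(cᵢ·n₁ᵢ/nᵢ), with n₁ᵢ = aᵢ+bᵢ (exposed), n₀ᵢ = cᵢ+dᵢ (unexposed), nᵢ = n₁ᵢ+n₀ᵢ.
Stratum 1 (Site A): n₁ = 420, n₀ = 109, n = 529; a·n₀/n = 259·109/529 = 53.3667; c·n₁/n = 40·420/529 = 31.7580
Stratum 2 (Site B): n₁ = 360, n₀ = 235, n = 595; a·n₀/n = 313·235/595 = 123.6218; c·n₁/n = 86·360/595 = 52.0336
Stratum 3 (Site C): n₁ = 74, n₀ = 371, n = 445; a·n₀/n = 34·371/445 = 28.3461; c·n₁/n = 145·74/445 = 24.1124
RR_MH = (53.3667 + 123.6218 + 28.3461) / (31.7580 + 52.0336 + 24.1124) = 205.3346 / 107.9040 = 1.90294

1.903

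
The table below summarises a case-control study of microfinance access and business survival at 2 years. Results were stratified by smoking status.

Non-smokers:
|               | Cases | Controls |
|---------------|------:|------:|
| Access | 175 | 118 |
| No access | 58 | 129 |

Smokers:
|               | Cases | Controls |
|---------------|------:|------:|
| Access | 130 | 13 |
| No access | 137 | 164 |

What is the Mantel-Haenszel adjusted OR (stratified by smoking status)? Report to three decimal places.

OR_MH = Σ(aᵢdᵢ/nᵢ) / Σ(bᵢcᵢ/nᵢ), where nᵢ is the stratum total.
Stratum 1 (Non-smokers): n = 480; a·d/n = 175·129/480 = 47.0312; b·c/n = 118·58/480 = 14.2583
Stratum 2 (Smokers): n = 444; a·d/n = 130·164/444 = 48.0180; b·c/n = 13·137/444 = 4.0113
OR_MH = (47.0312 + 48.0180) / (14.2583 + 4.0113) = 95.0493 / 18.2696 = 5.20259

5.203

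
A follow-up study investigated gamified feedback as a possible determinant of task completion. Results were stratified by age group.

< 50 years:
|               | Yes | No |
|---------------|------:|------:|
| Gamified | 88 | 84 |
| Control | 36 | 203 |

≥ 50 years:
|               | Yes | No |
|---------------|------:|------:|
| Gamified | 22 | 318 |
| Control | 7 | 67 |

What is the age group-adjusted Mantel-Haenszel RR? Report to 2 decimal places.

2.65

RR_MH = Σ(aᵢ·n₀ᵢ/nᵢ) / Σ(cᵢ·n₁ᵢ/nᵢ), with n₁ᵢ = aᵢ+bᵢ (exposed), n₀ᵢ = cᵢ+dᵢ (unexposed), nᵢ = n₁ᵢ+n₀ᵢ.
Stratum 1 (< 50 years): n₁ = 172, n₀ = 239, n = 411; a·n₀/n = 88·239/411 = 51.1727; c·n₁/n = 36·172/411 = 15.0657
Stratum 2 (≥ 50 years): n₁ = 340, n₀ = 74, n = 414; a·n₀/n = 22·74/414 = 3.9324; c·n₁/n = 7·340/414 = 5.7488
RR_MH = (51.1727 + 3.9324) / (15.0657 + 5.7488) = 55.1051 / 20.8145 = 2.64744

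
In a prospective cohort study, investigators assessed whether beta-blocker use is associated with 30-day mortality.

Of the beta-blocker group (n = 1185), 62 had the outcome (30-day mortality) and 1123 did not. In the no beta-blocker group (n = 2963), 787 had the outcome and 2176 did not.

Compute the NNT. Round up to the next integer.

5

Risk in treated group = 62/1185 = 0.05232; risk in control = 787/2963 = 0.26561.
Absolute risk reduction = 0.26561 − 0.05232 = 0.21329
NNT = 1 / ARR = 1 / 0.21329 = 4.688 → round up → 5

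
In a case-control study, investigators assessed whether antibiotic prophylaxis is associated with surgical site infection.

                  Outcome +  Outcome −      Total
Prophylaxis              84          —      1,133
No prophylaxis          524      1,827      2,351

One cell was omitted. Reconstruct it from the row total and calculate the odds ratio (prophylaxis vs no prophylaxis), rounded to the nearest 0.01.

0.28

The missing cell is in the exposed row: 1133 − 84 = 1049.
So a = 84, b = 1049, c = 524, d = 1827.
OR = (a·d)/(b·c) = (84 × 1827) / (1049 × 524) = 153468 / 549676 = 0.27920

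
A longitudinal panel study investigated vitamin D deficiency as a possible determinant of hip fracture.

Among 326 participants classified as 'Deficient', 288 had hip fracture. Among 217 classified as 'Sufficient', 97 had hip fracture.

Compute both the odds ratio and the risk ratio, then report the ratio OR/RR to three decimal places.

From the description: a = 288, b = 38, c = 97, d = 120.
OR = (288·120)/(38·97) = 34560/3686 = 9.37602
Risk in exposed = 288/326 = 0.88344; risk in unexposed = 97/217 = 0.44700; RR = 1.97635
OR/RR = 9.37602 / 1.97635 = 4.74412
The outcome is not rare, so the OR lies further from 1 than the RR.

4.744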